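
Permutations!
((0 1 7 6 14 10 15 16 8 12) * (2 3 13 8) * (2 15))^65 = (0 12 8 13 3 2 10 14 6 7 1)(15 16)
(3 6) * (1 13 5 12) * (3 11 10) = (1 13 5 12)(3 6 11 10) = [0, 13, 2, 6, 4, 12, 11, 7, 8, 9, 3, 10, 1, 5]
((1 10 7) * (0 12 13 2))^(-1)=((0 12 13 2)(1 10 7))^(-1)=(0 2 13 12)(1 7 10)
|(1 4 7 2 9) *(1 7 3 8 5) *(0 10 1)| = 21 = |(0 10 1 4 3 8 5)(2 9 7)|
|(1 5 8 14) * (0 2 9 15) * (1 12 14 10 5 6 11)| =|(0 2 9 15)(1 6 11)(5 8 10)(12 14)| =12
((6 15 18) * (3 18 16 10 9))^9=((3 18 6 15 16 10 9))^9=(3 6 16 9 18 15 10)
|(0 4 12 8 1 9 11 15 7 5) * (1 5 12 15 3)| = 28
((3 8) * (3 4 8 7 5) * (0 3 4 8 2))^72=((8)(0 3 7 5 4 2))^72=(8)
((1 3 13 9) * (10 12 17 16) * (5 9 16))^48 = ((1 3 13 16 10 12 17 5 9))^48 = (1 16 17)(3 10 5)(9 13 12)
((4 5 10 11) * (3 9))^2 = (4 10)(5 11)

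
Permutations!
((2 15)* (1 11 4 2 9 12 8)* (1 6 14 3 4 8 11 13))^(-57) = ((1 13)(2 15 9 12 11 8 6 14 3 4))^(-57) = (1 13)(2 12 6 4 9 8 3 15 11 14)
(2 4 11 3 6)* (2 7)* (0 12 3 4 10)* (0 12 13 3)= (0 13 3 6 7 2 10 12)(4 11)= [13, 1, 10, 6, 11, 5, 7, 2, 8, 9, 12, 4, 0, 3]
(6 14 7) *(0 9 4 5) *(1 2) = (0 9 4 5)(1 2)(6 14 7) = [9, 2, 1, 3, 5, 0, 14, 6, 8, 4, 10, 11, 12, 13, 7]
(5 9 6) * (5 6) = (5 9) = [0, 1, 2, 3, 4, 9, 6, 7, 8, 5]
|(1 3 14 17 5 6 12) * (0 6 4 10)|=10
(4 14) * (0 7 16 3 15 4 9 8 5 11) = (0 7 16 3 15 4 14 9 8 5 11) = [7, 1, 2, 15, 14, 11, 6, 16, 5, 8, 10, 0, 12, 13, 9, 4, 3]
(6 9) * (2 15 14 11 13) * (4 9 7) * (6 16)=(2 15 14 11 13)(4 9 16 6 7)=[0, 1, 15, 3, 9, 5, 7, 4, 8, 16, 10, 13, 12, 2, 11, 14, 6]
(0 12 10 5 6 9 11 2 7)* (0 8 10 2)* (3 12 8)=(0 8 10 5 6 9 11)(2 7 3 12)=[8, 1, 7, 12, 4, 6, 9, 3, 10, 11, 5, 0, 2]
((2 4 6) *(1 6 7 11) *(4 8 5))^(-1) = (1 11 7 4 5 8 2 6)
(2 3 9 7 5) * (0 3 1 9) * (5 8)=[3, 9, 1, 0, 4, 2, 6, 8, 5, 7]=(0 3)(1 9 7 8 5 2)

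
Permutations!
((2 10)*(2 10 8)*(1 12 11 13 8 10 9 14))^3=((1 12 11 13 8 2 10 9 14))^3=(1 13 10)(2 14 11)(8 9 12)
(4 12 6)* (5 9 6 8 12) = (4 5 9 6)(8 12) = [0, 1, 2, 3, 5, 9, 4, 7, 12, 6, 10, 11, 8]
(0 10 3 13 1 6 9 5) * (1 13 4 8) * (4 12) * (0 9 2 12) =[10, 6, 12, 0, 8, 9, 2, 7, 1, 5, 3, 11, 4, 13] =(13)(0 10 3)(1 6 2 12 4 8)(5 9)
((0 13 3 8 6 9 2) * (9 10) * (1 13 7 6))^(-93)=(0 10)(1 8 3 13)(2 6)(7 9)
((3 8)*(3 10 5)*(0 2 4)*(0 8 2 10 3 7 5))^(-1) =((0 10)(2 4 8 3)(5 7))^(-1) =(0 10)(2 3 8 4)(5 7)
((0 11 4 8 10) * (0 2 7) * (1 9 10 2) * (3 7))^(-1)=((0 11 4 8 2 3 7)(1 9 10))^(-1)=(0 7 3 2 8 4 11)(1 10 9)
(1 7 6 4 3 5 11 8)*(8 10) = (1 7 6 4 3 5 11 10 8) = [0, 7, 2, 5, 3, 11, 4, 6, 1, 9, 8, 10]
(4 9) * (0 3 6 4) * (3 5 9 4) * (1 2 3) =(0 5 9)(1 2 3 6) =[5, 2, 3, 6, 4, 9, 1, 7, 8, 0]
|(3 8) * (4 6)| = |(3 8)(4 6)| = 2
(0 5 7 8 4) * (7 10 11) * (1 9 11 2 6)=(0 5 10 2 6 1 9 11 7 8 4)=[5, 9, 6, 3, 0, 10, 1, 8, 4, 11, 2, 7]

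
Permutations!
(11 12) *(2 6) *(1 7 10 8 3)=(1 7 10 8 3)(2 6)(11 12)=[0, 7, 6, 1, 4, 5, 2, 10, 3, 9, 8, 12, 11]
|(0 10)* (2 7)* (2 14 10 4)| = |(0 4 2 7 14 10)| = 6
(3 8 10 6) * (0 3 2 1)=(0 3 8 10 6 2 1)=[3, 0, 1, 8, 4, 5, 2, 7, 10, 9, 6]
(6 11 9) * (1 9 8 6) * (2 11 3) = (1 9)(2 11 8 6 3) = [0, 9, 11, 2, 4, 5, 3, 7, 6, 1, 10, 8]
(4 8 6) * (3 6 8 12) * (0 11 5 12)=[11, 1, 2, 6, 0, 12, 4, 7, 8, 9, 10, 5, 3]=(0 11 5 12 3 6 4)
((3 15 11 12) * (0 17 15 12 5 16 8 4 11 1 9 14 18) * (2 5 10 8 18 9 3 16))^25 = ((0 17 15 1 3 12 16 18)(2 5)(4 11 10 8)(9 14))^25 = (0 17 15 1 3 12 16 18)(2 5)(4 11 10 8)(9 14)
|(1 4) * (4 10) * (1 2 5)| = 5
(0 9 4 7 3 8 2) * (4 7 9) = [4, 1, 0, 8, 9, 5, 6, 3, 2, 7] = (0 4 9 7 3 8 2)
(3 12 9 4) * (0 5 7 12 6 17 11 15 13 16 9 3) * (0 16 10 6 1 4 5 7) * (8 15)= (0 7 12 3 1 4 16 9 5)(6 17 11 8 15 13 10)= [7, 4, 2, 1, 16, 0, 17, 12, 15, 5, 6, 8, 3, 10, 14, 13, 9, 11]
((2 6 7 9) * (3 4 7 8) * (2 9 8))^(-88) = (9)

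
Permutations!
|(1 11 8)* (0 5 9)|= |(0 5 9)(1 11 8)|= 3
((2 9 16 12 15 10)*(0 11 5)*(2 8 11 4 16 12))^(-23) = (0 5 11 8 10 15 12 9 2 16 4)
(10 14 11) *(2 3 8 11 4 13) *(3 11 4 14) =(14)(2 11 10 3 8 4 13) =[0, 1, 11, 8, 13, 5, 6, 7, 4, 9, 3, 10, 12, 2, 14]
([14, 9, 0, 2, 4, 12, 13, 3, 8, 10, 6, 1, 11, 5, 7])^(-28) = [7, 13, 14, 0, 4, 9, 11, 2, 8, 5, 12, 6, 10, 1, 3]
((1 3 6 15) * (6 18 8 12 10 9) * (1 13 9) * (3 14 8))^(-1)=((1 14 8 12 10)(3 18)(6 15 13 9))^(-1)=(1 10 12 8 14)(3 18)(6 9 13 15)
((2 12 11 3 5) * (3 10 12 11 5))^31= (2 11 10 12 5)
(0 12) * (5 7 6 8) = (0 12)(5 7 6 8) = [12, 1, 2, 3, 4, 7, 8, 6, 5, 9, 10, 11, 0]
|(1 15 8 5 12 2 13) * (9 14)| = |(1 15 8 5 12 2 13)(9 14)| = 14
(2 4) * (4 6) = (2 6 4) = [0, 1, 6, 3, 2, 5, 4]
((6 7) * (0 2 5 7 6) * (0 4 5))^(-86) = (4 5 7)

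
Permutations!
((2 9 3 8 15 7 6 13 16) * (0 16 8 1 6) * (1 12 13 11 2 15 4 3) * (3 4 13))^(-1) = (0 7 15 16)(1 9 2 11 6)(3 12)(8 13)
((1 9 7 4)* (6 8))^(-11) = ((1 9 7 4)(6 8))^(-11) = (1 9 7 4)(6 8)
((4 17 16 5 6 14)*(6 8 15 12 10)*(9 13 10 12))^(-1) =((4 17 16 5 8 15 9 13 10 6 14))^(-1) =(4 14 6 10 13 9 15 8 5 16 17)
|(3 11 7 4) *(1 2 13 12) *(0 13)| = 20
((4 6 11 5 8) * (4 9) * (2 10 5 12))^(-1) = (2 12 11 6 4 9 8 5 10)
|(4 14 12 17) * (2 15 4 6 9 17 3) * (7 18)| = |(2 15 4 14 12 3)(6 9 17)(7 18)| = 6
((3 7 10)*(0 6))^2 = (3 10 7)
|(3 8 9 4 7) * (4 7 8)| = |(3 4 8 9 7)| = 5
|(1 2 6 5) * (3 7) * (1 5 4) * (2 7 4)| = |(1 7 3 4)(2 6)| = 4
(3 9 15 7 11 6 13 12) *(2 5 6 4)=(2 5 6 13 12 3 9 15 7 11 4)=[0, 1, 5, 9, 2, 6, 13, 11, 8, 15, 10, 4, 3, 12, 14, 7]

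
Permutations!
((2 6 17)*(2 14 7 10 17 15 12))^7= ((2 6 15 12)(7 10 17 14))^7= (2 12 15 6)(7 14 17 10)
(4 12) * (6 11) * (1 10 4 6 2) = [0, 10, 1, 3, 12, 5, 11, 7, 8, 9, 4, 2, 6] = (1 10 4 12 6 11 2)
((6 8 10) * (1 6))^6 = (1 8)(6 10)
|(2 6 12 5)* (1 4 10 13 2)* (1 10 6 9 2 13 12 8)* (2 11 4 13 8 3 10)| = 9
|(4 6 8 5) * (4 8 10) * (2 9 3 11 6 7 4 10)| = |(2 9 3 11 6)(4 7)(5 8)| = 10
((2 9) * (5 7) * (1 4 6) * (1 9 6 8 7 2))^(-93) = (1 7 6 4 5 9 8 2) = ((1 4 8 7 5 2 6 9))^(-93)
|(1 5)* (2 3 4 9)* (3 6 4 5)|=|(1 3 5)(2 6 4 9)|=12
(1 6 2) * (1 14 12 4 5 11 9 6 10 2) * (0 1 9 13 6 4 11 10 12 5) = (0 1 12 11 13 6 9 4)(2 14 5 10) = [1, 12, 14, 3, 0, 10, 9, 7, 8, 4, 2, 13, 11, 6, 5]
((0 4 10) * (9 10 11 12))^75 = ((0 4 11 12 9 10))^75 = (0 12)(4 9)(10 11)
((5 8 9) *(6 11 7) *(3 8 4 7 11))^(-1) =(11)(3 6 7 4 5 9 8)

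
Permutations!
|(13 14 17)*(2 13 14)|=2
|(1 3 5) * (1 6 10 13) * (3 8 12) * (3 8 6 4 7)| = 4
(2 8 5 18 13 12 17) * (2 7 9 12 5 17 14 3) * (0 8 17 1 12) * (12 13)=(0 8 1 13 5 18 12 14 3 2 17 7 9)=[8, 13, 17, 2, 4, 18, 6, 9, 1, 0, 10, 11, 14, 5, 3, 15, 16, 7, 12]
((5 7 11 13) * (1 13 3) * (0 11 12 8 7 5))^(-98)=((0 11 3 1 13)(7 12 8))^(-98)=(0 3 13 11 1)(7 12 8)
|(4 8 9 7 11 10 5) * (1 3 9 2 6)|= 11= |(1 3 9 7 11 10 5 4 8 2 6)|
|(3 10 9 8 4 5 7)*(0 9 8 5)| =|(0 9 5 7 3 10 8 4)| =8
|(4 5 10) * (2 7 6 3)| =|(2 7 6 3)(4 5 10)| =12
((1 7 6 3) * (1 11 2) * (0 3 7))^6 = (0 3 11 2 1)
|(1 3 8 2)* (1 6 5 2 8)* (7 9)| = 6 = |(1 3)(2 6 5)(7 9)|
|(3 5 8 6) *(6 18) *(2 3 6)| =|(2 3 5 8 18)| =5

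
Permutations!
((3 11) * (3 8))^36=((3 11 8))^36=(11)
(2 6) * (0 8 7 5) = (0 8 7 5)(2 6) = [8, 1, 6, 3, 4, 0, 2, 5, 7]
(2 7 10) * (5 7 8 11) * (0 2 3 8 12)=[2, 1, 12, 8, 4, 7, 6, 10, 11, 9, 3, 5, 0]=(0 2 12)(3 8 11 5 7 10)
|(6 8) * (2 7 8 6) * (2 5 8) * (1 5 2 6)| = 6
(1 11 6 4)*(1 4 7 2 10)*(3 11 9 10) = [0, 9, 3, 11, 4, 5, 7, 2, 8, 10, 1, 6] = (1 9 10)(2 3 11 6 7)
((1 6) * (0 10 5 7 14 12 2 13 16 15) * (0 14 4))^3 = (0 7 10 4 5)(1 6)(2 15)(12 16)(13 14)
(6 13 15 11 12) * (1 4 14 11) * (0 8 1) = (0 8 1 4 14 11 12 6 13 15) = [8, 4, 2, 3, 14, 5, 13, 7, 1, 9, 10, 12, 6, 15, 11, 0]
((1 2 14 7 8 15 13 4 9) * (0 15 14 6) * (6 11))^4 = ((0 15 13 4 9 1 2 11 6)(7 8 14))^4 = (0 9 6 4 11 13 2 15 1)(7 8 14)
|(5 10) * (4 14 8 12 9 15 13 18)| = 8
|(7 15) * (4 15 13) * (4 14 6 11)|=7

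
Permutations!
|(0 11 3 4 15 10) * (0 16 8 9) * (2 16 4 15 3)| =12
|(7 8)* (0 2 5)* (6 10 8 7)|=|(0 2 5)(6 10 8)|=3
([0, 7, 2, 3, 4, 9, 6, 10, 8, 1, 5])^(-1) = (1 9 5 10 7)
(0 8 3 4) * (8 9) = (0 9 8 3 4) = [9, 1, 2, 4, 0, 5, 6, 7, 3, 8]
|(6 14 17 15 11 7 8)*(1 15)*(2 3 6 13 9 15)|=|(1 2 3 6 14 17)(7 8 13 9 15 11)|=6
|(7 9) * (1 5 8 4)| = |(1 5 8 4)(7 9)| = 4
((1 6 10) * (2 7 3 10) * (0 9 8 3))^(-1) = (0 7 2 6 1 10 3 8 9)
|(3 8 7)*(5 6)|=|(3 8 7)(5 6)|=6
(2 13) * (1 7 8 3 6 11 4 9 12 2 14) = (1 7 8 3 6 11 4 9 12 2 13 14) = [0, 7, 13, 6, 9, 5, 11, 8, 3, 12, 10, 4, 2, 14, 1]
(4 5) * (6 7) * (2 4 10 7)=(2 4 5 10 7 6)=[0, 1, 4, 3, 5, 10, 2, 6, 8, 9, 7]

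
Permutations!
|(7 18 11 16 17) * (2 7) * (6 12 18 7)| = |(2 6 12 18 11 16 17)| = 7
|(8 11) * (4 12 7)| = |(4 12 7)(8 11)| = 6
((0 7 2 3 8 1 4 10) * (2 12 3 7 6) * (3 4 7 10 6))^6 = ((0 3 8 1 7 12 4 6 2 10))^6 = (0 4 8 2 7)(1 10 12 3 6)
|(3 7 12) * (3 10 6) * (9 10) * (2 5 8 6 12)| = |(2 5 8 6 3 7)(9 10 12)| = 6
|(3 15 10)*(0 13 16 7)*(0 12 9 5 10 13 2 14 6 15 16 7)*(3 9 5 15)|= 42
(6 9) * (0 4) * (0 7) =(0 4 7)(6 9) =[4, 1, 2, 3, 7, 5, 9, 0, 8, 6]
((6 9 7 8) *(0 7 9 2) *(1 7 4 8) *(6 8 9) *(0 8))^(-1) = ((0 4 9 6 2 8)(1 7))^(-1) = (0 8 2 6 9 4)(1 7)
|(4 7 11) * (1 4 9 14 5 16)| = 8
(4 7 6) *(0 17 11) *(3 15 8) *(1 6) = (0 17 11)(1 6 4 7)(3 15 8) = [17, 6, 2, 15, 7, 5, 4, 1, 3, 9, 10, 0, 12, 13, 14, 8, 16, 11]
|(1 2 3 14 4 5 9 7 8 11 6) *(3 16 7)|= 35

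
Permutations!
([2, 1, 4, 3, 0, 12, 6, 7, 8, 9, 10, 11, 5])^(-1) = (0 4 2)(5 12)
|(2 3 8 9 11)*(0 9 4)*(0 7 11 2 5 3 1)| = |(0 9 2 1)(3 8 4 7 11 5)| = 12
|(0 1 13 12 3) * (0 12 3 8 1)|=|(1 13 3 12 8)|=5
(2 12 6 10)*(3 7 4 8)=(2 12 6 10)(3 7 4 8)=[0, 1, 12, 7, 8, 5, 10, 4, 3, 9, 2, 11, 6]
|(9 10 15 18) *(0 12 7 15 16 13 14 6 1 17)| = |(0 12 7 15 18 9 10 16 13 14 6 1 17)| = 13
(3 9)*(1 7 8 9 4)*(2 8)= (1 7 2 8 9 3 4)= [0, 7, 8, 4, 1, 5, 6, 2, 9, 3]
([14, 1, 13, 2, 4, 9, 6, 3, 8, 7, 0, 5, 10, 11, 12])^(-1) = [10, 1, 3, 7, 4, 11, 6, 9, 8, 5, 12, 13, 14, 2, 0]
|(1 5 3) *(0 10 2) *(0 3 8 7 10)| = 7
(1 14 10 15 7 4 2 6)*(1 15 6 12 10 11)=(1 14 11)(2 12 10 6 15 7 4)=[0, 14, 12, 3, 2, 5, 15, 4, 8, 9, 6, 1, 10, 13, 11, 7]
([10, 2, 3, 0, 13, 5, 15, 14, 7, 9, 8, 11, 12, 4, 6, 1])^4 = [14, 10, 8, 7, 4, 5, 3, 1, 15, 9, 6, 11, 12, 13, 2, 0]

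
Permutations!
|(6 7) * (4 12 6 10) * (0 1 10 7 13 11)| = 8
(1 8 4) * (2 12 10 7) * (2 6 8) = (1 2 12 10 7 6 8 4) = [0, 2, 12, 3, 1, 5, 8, 6, 4, 9, 7, 11, 10]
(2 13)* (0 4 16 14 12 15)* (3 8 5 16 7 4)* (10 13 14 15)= (0 3 8 5 16 15)(2 14 12 10 13)(4 7)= [3, 1, 14, 8, 7, 16, 6, 4, 5, 9, 13, 11, 10, 2, 12, 0, 15]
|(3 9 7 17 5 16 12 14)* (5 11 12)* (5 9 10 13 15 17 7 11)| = |(3 10 13 15 17 5 16 9 11 12 14)| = 11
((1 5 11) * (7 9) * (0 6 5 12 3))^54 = ((0 6 5 11 1 12 3)(7 9))^54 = (0 12 11 6 3 1 5)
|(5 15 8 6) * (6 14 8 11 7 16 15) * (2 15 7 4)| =4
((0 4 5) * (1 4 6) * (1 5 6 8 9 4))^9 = (0 4)(5 9)(6 8)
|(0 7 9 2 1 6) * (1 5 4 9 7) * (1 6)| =4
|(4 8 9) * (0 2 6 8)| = 6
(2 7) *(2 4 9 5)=(2 7 4 9 5)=[0, 1, 7, 3, 9, 2, 6, 4, 8, 5]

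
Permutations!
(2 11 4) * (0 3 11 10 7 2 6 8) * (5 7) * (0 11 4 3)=(2 10 5 7)(3 4 6 8 11)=[0, 1, 10, 4, 6, 7, 8, 2, 11, 9, 5, 3]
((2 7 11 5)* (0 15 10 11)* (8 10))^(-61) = ((0 15 8 10 11 5 2 7))^(-61) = (0 10 2 15 11 7 8 5)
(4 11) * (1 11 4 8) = (1 11 8) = [0, 11, 2, 3, 4, 5, 6, 7, 1, 9, 10, 8]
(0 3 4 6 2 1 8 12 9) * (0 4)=(0 3)(1 8 12 9 4 6 2)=[3, 8, 1, 0, 6, 5, 2, 7, 12, 4, 10, 11, 9]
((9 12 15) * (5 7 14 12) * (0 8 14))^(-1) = (0 7 5 9 15 12 14 8)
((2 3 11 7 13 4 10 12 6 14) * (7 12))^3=((2 3 11 12 6 14)(4 10 7 13))^3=(2 12)(3 6)(4 13 7 10)(11 14)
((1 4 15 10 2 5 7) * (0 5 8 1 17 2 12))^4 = ((0 5 7 17 2 8 1 4 15 10 12))^4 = (0 2 15 5 8 10 7 1 12 17 4)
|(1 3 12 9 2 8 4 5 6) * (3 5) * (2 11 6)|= 10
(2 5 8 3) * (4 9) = (2 5 8 3)(4 9) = [0, 1, 5, 2, 9, 8, 6, 7, 3, 4]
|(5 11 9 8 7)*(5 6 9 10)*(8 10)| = 7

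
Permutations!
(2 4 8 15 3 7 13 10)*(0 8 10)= (0 8 15 3 7 13)(2 4 10)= [8, 1, 4, 7, 10, 5, 6, 13, 15, 9, 2, 11, 12, 0, 14, 3]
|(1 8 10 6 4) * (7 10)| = |(1 8 7 10 6 4)| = 6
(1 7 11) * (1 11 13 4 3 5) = (1 7 13 4 3 5) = [0, 7, 2, 5, 3, 1, 6, 13, 8, 9, 10, 11, 12, 4]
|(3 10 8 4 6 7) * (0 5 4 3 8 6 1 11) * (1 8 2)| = 11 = |(0 5 4 8 3 10 6 7 2 1 11)|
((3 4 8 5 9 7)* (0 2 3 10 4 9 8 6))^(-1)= (0 6 4 10 7 9 3 2)(5 8)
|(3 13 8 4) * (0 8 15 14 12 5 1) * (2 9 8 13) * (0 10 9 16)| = 14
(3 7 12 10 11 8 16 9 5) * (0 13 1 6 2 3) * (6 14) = (0 13 1 14 6 2 3 7 12 10 11 8 16 9 5) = [13, 14, 3, 7, 4, 0, 2, 12, 16, 5, 11, 8, 10, 1, 6, 15, 9]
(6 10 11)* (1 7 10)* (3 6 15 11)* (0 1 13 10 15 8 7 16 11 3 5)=(0 1 16 11 8 7 15 3 6 13 10 5)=[1, 16, 2, 6, 4, 0, 13, 15, 7, 9, 5, 8, 12, 10, 14, 3, 11]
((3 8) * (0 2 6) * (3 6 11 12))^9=((0 2 11 12 3 8 6))^9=(0 11 3 6 2 12 8)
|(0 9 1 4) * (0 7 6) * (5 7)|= |(0 9 1 4 5 7 6)|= 7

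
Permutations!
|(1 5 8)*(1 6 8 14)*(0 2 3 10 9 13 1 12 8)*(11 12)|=|(0 2 3 10 9 13 1 5 14 11 12 8 6)|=13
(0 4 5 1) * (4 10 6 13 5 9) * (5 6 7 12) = [10, 0, 2, 3, 9, 1, 13, 12, 8, 4, 7, 11, 5, 6] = (0 10 7 12 5 1)(4 9)(6 13)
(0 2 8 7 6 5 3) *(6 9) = (0 2 8 7 9 6 5 3) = [2, 1, 8, 0, 4, 3, 5, 9, 7, 6]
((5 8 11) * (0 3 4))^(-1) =((0 3 4)(5 8 11))^(-1) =(0 4 3)(5 11 8)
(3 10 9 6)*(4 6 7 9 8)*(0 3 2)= (0 3 10 8 4 6 2)(7 9)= [3, 1, 0, 10, 6, 5, 2, 9, 4, 7, 8]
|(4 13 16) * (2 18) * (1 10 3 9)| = |(1 10 3 9)(2 18)(4 13 16)| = 12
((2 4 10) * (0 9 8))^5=(0 8 9)(2 10 4)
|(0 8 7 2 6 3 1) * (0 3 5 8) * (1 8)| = |(1 3 8 7 2 6 5)| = 7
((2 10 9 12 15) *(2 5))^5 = ((2 10 9 12 15 5))^5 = (2 5 15 12 9 10)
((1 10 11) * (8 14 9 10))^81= (1 9)(8 10)(11 14)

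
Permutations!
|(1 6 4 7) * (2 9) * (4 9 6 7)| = 6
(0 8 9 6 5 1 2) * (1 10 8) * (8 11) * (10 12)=[1, 2, 0, 3, 4, 12, 5, 7, 9, 6, 11, 8, 10]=(0 1 2)(5 12 10 11 8 9 6)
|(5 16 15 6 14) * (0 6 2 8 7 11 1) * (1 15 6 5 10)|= |(0 5 16 6 14 10 1)(2 8 7 11 15)|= 35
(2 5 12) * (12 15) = (2 5 15 12) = [0, 1, 5, 3, 4, 15, 6, 7, 8, 9, 10, 11, 2, 13, 14, 12]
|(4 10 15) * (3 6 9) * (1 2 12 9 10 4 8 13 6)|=5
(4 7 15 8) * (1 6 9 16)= (1 6 9 16)(4 7 15 8)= [0, 6, 2, 3, 7, 5, 9, 15, 4, 16, 10, 11, 12, 13, 14, 8, 1]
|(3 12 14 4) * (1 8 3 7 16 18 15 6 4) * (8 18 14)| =|(1 18 15 6 4 7 16 14)(3 12 8)| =24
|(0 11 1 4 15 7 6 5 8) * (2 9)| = |(0 11 1 4 15 7 6 5 8)(2 9)| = 18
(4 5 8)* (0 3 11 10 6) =[3, 1, 2, 11, 5, 8, 0, 7, 4, 9, 6, 10] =(0 3 11 10 6)(4 5 8)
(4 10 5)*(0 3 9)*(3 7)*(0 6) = [7, 1, 2, 9, 10, 4, 0, 3, 8, 6, 5] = (0 7 3 9 6)(4 10 5)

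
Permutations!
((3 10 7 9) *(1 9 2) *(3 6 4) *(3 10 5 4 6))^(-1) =(1 2 7 10 4 5 3 9)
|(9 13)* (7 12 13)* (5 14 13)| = 6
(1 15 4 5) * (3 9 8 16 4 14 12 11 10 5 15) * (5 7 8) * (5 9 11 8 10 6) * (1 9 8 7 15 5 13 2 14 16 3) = (2 14 12 7 10 15 16 4 5 9 8 3 11 6 13) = [0, 1, 14, 11, 5, 9, 13, 10, 3, 8, 15, 6, 7, 2, 12, 16, 4]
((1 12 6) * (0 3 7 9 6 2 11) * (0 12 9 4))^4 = (1 9 6)(2 11 12)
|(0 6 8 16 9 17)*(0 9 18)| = |(0 6 8 16 18)(9 17)| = 10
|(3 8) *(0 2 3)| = |(0 2 3 8)| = 4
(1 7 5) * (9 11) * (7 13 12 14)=(1 13 12 14 7 5)(9 11)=[0, 13, 2, 3, 4, 1, 6, 5, 8, 11, 10, 9, 14, 12, 7]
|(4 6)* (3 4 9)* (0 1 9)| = |(0 1 9 3 4 6)| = 6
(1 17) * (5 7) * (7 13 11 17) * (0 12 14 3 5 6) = (0 12 14 3 5 13 11 17 1 7 6) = [12, 7, 2, 5, 4, 13, 0, 6, 8, 9, 10, 17, 14, 11, 3, 15, 16, 1]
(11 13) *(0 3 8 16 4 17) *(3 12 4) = (0 12 4 17)(3 8 16)(11 13) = [12, 1, 2, 8, 17, 5, 6, 7, 16, 9, 10, 13, 4, 11, 14, 15, 3, 0]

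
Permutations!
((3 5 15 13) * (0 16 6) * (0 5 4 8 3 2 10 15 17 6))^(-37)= (0 16)(2 13 15 10)(3 8 4)(5 6 17)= ((0 16)(2 10 15 13)(3 4 8)(5 17 6))^(-37)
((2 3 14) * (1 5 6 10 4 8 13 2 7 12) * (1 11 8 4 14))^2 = ((1 5 6 10 14 7 12 11 8 13 2 3))^2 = (1 6 14 12 8 2)(3 5 10 7 11 13)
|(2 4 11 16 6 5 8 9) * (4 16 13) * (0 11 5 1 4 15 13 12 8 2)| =|(0 11 12 8 9)(1 4 5 2 16 6)(13 15)| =30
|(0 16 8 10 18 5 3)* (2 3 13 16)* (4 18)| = 21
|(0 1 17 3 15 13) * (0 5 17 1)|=5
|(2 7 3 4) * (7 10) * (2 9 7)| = 4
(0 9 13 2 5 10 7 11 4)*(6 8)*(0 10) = (0 9 13 2 5)(4 10 7 11)(6 8) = [9, 1, 5, 3, 10, 0, 8, 11, 6, 13, 7, 4, 12, 2]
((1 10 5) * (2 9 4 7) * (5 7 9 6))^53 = (1 5 6 2 7 10)(4 9) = ((1 10 7 2 6 5)(4 9))^53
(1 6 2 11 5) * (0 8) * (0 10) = [8, 6, 11, 3, 4, 1, 2, 7, 10, 9, 0, 5] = (0 8 10)(1 6 2 11 5)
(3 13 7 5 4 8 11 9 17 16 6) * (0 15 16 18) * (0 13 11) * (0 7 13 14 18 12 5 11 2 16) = (0 15)(2 16 6 3)(4 8 7 11 9 17 12 5)(14 18) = [15, 1, 16, 2, 8, 4, 3, 11, 7, 17, 10, 9, 5, 13, 18, 0, 6, 12, 14]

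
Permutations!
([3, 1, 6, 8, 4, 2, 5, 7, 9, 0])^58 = (0 8)(2 6 5)(3 9)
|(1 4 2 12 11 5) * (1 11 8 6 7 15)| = |(1 4 2 12 8 6 7 15)(5 11)| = 8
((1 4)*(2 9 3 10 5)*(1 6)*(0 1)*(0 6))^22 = (0 1 4)(2 3 5 9 10)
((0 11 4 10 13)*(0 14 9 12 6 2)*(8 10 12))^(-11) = ((0 11 4 12 6 2)(8 10 13 14 9))^(-11) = (0 11 4 12 6 2)(8 9 14 13 10)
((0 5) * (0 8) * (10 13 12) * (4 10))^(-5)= ((0 5 8)(4 10 13 12))^(-5)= (0 5 8)(4 12 13 10)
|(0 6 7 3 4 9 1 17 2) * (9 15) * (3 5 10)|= 12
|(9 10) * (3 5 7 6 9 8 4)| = |(3 5 7 6 9 10 8 4)| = 8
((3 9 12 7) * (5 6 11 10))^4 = (12)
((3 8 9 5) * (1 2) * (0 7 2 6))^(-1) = ((0 7 2 1 6)(3 8 9 5))^(-1) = (0 6 1 2 7)(3 5 9 8)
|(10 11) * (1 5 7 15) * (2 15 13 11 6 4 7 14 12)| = 6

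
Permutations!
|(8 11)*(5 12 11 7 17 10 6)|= |(5 12 11 8 7 17 10 6)|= 8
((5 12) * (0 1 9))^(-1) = ((0 1 9)(5 12))^(-1) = (0 9 1)(5 12)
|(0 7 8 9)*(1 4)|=|(0 7 8 9)(1 4)|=4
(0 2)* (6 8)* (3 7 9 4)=(0 2)(3 7 9 4)(6 8)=[2, 1, 0, 7, 3, 5, 8, 9, 6, 4]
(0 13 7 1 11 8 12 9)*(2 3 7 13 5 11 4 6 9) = (13)(0 5 11 8 12 2 3 7 1 4 6 9) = [5, 4, 3, 7, 6, 11, 9, 1, 12, 0, 10, 8, 2, 13]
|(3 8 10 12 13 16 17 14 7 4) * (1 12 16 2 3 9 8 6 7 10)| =|(1 12 13 2 3 6 7 4 9 8)(10 16 17 14)| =20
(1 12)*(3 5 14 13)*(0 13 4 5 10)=(0 13 3 10)(1 12)(4 5 14)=[13, 12, 2, 10, 5, 14, 6, 7, 8, 9, 0, 11, 1, 3, 4]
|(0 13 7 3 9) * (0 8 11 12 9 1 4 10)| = |(0 13 7 3 1 4 10)(8 11 12 9)| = 28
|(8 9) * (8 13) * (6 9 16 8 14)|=|(6 9 13 14)(8 16)|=4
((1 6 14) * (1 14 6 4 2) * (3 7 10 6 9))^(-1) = ((14)(1 4 2)(3 7 10 6 9))^(-1) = (14)(1 2 4)(3 9 6 10 7)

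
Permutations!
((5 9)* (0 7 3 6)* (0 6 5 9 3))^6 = ((9)(0 7)(3 5))^6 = (9)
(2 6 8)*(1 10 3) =(1 10 3)(2 6 8) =[0, 10, 6, 1, 4, 5, 8, 7, 2, 9, 3]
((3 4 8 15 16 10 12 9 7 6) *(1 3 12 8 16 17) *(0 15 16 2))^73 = ((0 15 17 1 3 4 2)(6 12 9 7)(8 16 10))^73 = (0 1 2 17 4 15 3)(6 12 9 7)(8 16 10)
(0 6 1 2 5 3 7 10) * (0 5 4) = (0 6 1 2 4)(3 7 10 5) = [6, 2, 4, 7, 0, 3, 1, 10, 8, 9, 5]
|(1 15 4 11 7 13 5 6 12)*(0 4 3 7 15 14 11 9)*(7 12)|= |(0 4 9)(1 14 11 15 3 12)(5 6 7 13)|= 12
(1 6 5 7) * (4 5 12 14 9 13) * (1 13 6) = (4 5 7 13)(6 12 14 9) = [0, 1, 2, 3, 5, 7, 12, 13, 8, 6, 10, 11, 14, 4, 9]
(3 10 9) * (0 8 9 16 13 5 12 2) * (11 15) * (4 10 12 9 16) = (0 8 16 13 5 9 3 12 2)(4 10)(11 15) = [8, 1, 0, 12, 10, 9, 6, 7, 16, 3, 4, 15, 2, 5, 14, 11, 13]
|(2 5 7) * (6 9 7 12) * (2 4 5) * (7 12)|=|(4 5 7)(6 9 12)|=3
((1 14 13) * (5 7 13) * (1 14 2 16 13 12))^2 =(1 16 14 7)(2 13 5 12) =((1 2 16 13 14 5 7 12))^2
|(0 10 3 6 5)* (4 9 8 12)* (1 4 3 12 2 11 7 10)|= 13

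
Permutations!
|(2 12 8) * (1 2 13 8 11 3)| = 10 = |(1 2 12 11 3)(8 13)|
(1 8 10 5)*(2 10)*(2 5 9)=(1 8 5)(2 10 9)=[0, 8, 10, 3, 4, 1, 6, 7, 5, 2, 9]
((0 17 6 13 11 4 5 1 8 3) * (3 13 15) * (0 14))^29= (0 14 3 15 6 17)(1 5 4 11 13 8)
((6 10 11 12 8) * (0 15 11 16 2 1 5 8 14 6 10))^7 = ((0 15 11 12 14 6)(1 5 8 10 16 2))^7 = (0 15 11 12 14 6)(1 5 8 10 16 2)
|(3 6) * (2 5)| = |(2 5)(3 6)| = 2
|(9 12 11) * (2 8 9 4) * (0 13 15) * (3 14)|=6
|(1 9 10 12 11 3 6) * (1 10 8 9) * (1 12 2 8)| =|(1 12 11 3 6 10 2 8 9)| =9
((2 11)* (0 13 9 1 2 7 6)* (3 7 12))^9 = ((0 13 9 1 2 11 12 3 7 6))^9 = (0 6 7 3 12 11 2 1 9 13)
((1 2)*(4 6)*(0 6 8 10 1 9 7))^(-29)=(0 9 1 8 6 7 2 10 4)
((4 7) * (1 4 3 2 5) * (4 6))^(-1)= ((1 6 4 7 3 2 5))^(-1)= (1 5 2 3 7 4 6)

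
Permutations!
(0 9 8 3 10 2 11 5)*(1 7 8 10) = (0 9 10 2 11 5)(1 7 8 3) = [9, 7, 11, 1, 4, 0, 6, 8, 3, 10, 2, 5]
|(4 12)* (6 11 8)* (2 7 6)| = 10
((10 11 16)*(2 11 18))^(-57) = (2 10 11 18 16)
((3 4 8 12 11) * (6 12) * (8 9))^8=(3 4 9 8 6 12 11)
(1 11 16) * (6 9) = (1 11 16)(6 9) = [0, 11, 2, 3, 4, 5, 9, 7, 8, 6, 10, 16, 12, 13, 14, 15, 1]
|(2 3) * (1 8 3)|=|(1 8 3 2)|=4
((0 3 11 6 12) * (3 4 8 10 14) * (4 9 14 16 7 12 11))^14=((0 9 14 3 4 8 10 16 7 12)(6 11))^14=(0 4 7 14 10)(3 16 9 8 12)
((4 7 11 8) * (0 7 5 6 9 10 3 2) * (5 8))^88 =(0 3 9 5 7 2 10 6 11)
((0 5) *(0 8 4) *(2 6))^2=(0 8)(4 5)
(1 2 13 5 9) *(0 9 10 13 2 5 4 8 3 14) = (0 9 1 5 10 13 4 8 3 14) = [9, 5, 2, 14, 8, 10, 6, 7, 3, 1, 13, 11, 12, 4, 0]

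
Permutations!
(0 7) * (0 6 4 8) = (0 7 6 4 8) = [7, 1, 2, 3, 8, 5, 4, 6, 0]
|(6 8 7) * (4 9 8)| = 5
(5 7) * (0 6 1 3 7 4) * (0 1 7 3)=(0 6 7 5 4 1)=[6, 0, 2, 3, 1, 4, 7, 5]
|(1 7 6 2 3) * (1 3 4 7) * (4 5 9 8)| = 7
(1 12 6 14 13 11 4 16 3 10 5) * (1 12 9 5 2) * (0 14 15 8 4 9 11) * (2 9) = (0 14 13)(1 11 2)(3 10 9 5 12 6 15 8 4 16) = [14, 11, 1, 10, 16, 12, 15, 7, 4, 5, 9, 2, 6, 0, 13, 8, 3]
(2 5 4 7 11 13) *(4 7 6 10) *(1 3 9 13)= (1 3 9 13 2 5 7 11)(4 6 10)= [0, 3, 5, 9, 6, 7, 10, 11, 8, 13, 4, 1, 12, 2]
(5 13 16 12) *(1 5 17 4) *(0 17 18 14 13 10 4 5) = (0 17 5 10 4 1)(12 18 14 13 16) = [17, 0, 2, 3, 1, 10, 6, 7, 8, 9, 4, 11, 18, 16, 13, 15, 12, 5, 14]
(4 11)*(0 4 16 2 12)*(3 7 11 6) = (0 4 6 3 7 11 16 2 12) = [4, 1, 12, 7, 6, 5, 3, 11, 8, 9, 10, 16, 0, 13, 14, 15, 2]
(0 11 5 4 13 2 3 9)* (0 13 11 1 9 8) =(0 1 9 13 2 3 8)(4 11 5) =[1, 9, 3, 8, 11, 4, 6, 7, 0, 13, 10, 5, 12, 2]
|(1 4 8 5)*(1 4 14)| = 6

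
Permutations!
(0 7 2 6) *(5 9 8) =(0 7 2 6)(5 9 8) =[7, 1, 6, 3, 4, 9, 0, 2, 5, 8]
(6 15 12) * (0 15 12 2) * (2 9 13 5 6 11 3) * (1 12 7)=(0 15 9 13 5 6 7 1 12 11 3 2)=[15, 12, 0, 2, 4, 6, 7, 1, 8, 13, 10, 3, 11, 5, 14, 9]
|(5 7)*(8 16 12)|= |(5 7)(8 16 12)|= 6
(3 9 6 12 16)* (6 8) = (3 9 8 6 12 16) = [0, 1, 2, 9, 4, 5, 12, 7, 6, 8, 10, 11, 16, 13, 14, 15, 3]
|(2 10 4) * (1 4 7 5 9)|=|(1 4 2 10 7 5 9)|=7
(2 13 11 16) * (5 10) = (2 13 11 16)(5 10) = [0, 1, 13, 3, 4, 10, 6, 7, 8, 9, 5, 16, 12, 11, 14, 15, 2]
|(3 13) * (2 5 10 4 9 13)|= 7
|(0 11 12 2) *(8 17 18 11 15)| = |(0 15 8 17 18 11 12 2)| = 8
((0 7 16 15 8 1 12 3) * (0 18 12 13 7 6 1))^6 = (18)(0 15 7 1)(6 8 16 13)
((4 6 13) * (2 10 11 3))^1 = ((2 10 11 3)(4 6 13))^1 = (2 10 11 3)(4 6 13)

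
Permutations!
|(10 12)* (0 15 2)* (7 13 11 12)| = 15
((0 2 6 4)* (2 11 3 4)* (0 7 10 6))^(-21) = ((0 11 3 4 7 10 6 2))^(-21) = (0 4 6 11 7 2 3 10)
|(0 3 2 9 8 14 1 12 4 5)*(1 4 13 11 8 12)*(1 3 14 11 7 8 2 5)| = 42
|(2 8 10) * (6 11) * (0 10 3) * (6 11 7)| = 10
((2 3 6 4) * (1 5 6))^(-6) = ((1 5 6 4 2 3))^(-6) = (6)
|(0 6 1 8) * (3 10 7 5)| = |(0 6 1 8)(3 10 7 5)| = 4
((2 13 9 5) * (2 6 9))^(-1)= (2 13)(5 9 6)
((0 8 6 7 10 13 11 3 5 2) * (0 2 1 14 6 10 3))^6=(14)(0 8 10 13 11)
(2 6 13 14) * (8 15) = (2 6 13 14)(8 15) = [0, 1, 6, 3, 4, 5, 13, 7, 15, 9, 10, 11, 12, 14, 2, 8]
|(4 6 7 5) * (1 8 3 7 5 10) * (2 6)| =20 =|(1 8 3 7 10)(2 6 5 4)|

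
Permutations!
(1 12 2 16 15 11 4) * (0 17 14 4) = (0 17 14 4 1 12 2 16 15 11) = [17, 12, 16, 3, 1, 5, 6, 7, 8, 9, 10, 0, 2, 13, 4, 11, 15, 14]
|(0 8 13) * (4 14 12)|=|(0 8 13)(4 14 12)|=3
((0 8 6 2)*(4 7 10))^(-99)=((0 8 6 2)(4 7 10))^(-99)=(10)(0 8 6 2)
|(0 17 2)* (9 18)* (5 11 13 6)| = 12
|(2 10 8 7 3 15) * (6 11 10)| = 8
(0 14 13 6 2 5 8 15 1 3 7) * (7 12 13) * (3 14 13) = (0 13 6 2 5 8 15 1 14 7)(3 12) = [13, 14, 5, 12, 4, 8, 2, 0, 15, 9, 10, 11, 3, 6, 7, 1]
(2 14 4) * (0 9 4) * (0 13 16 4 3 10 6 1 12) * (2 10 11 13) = (0 9 3 11 13 16 4 10 6 1 12)(2 14) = [9, 12, 14, 11, 10, 5, 1, 7, 8, 3, 6, 13, 0, 16, 2, 15, 4]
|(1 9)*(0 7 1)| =|(0 7 1 9)| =4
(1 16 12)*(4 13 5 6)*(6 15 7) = (1 16 12)(4 13 5 15 7 6) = [0, 16, 2, 3, 13, 15, 4, 6, 8, 9, 10, 11, 1, 5, 14, 7, 12]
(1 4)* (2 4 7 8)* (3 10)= [0, 7, 4, 10, 1, 5, 6, 8, 2, 9, 3]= (1 7 8 2 4)(3 10)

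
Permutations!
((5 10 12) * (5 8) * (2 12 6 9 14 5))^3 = (5 9 10 14 6)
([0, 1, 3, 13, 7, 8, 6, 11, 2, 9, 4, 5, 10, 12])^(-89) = [0, 1, 3, 13, 7, 8, 6, 11, 2, 9, 4, 5, 10, 12]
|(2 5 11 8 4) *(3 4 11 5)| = 6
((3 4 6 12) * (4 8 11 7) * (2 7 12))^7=((2 7 4 6)(3 8 11 12))^7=(2 6 4 7)(3 12 11 8)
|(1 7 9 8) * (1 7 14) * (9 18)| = 4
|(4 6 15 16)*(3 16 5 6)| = 3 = |(3 16 4)(5 6 15)|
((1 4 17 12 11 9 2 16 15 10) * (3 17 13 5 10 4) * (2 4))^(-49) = ((1 3 17 12 11 9 4 13 5 10)(2 16 15))^(-49) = (1 3 17 12 11 9 4 13 5 10)(2 15 16)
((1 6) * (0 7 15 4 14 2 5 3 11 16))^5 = (0 2)(1 6)(3 15)(4 11)(5 7)(14 16)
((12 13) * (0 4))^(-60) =(13)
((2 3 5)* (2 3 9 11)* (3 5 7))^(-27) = (11)(3 7)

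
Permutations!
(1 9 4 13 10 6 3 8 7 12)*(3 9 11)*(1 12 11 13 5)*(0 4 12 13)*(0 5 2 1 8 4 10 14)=(0 10 6 9 12 13 14)(1 5 8 7 11 3 4 2)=[10, 5, 1, 4, 2, 8, 9, 11, 7, 12, 6, 3, 13, 14, 0]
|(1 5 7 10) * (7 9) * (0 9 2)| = 7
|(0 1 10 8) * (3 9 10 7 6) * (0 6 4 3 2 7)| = 8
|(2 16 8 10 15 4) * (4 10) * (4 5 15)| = 7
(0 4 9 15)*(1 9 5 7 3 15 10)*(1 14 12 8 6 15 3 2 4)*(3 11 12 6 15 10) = (0 1 9 3 11 12 8 15)(2 4 5 7)(6 10 14) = [1, 9, 4, 11, 5, 7, 10, 2, 15, 3, 14, 12, 8, 13, 6, 0]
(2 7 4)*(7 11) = (2 11 7 4) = [0, 1, 11, 3, 2, 5, 6, 4, 8, 9, 10, 7]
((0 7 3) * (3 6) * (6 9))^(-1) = ((0 7 9 6 3))^(-1) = (0 3 6 9 7)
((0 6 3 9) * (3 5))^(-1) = (0 9 3 5 6)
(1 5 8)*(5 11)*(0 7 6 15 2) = (0 7 6 15 2)(1 11 5 8) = [7, 11, 0, 3, 4, 8, 15, 6, 1, 9, 10, 5, 12, 13, 14, 2]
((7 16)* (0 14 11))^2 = (16)(0 11 14)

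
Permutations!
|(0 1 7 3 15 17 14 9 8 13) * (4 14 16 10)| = 13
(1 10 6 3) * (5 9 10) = [0, 5, 2, 1, 4, 9, 3, 7, 8, 10, 6] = (1 5 9 10 6 3)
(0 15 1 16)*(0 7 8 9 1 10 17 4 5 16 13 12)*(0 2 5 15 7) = (0 7 8 9 1 13 12 2 5 16)(4 15 10 17) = [7, 13, 5, 3, 15, 16, 6, 8, 9, 1, 17, 11, 2, 12, 14, 10, 0, 4]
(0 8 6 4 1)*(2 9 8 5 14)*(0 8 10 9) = (0 5 14 2)(1 8 6 4)(9 10) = [5, 8, 0, 3, 1, 14, 4, 7, 6, 10, 9, 11, 12, 13, 2]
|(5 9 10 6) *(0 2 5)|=|(0 2 5 9 10 6)|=6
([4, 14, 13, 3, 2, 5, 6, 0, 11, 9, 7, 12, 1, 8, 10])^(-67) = [7, 12, 4, 3, 0, 5, 6, 10, 13, 9, 14, 8, 11, 2, 1]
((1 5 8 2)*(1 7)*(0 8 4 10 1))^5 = ((0 8 2 7)(1 5 4 10))^5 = (0 8 2 7)(1 5 4 10)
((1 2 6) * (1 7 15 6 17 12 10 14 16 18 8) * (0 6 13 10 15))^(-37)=((0 6 7)(1 2 17 12 15 13 10 14 16 18 8))^(-37)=(0 7 6)(1 14 12 8 10 17 18 13 2 16 15)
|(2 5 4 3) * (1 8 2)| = |(1 8 2 5 4 3)| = 6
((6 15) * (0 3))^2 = (15)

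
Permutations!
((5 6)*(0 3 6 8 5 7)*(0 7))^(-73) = (0 6 3)(5 8)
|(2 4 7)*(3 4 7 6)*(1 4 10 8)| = |(1 4 6 3 10 8)(2 7)| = 6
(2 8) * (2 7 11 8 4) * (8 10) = (2 4)(7 11 10 8) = [0, 1, 4, 3, 2, 5, 6, 11, 7, 9, 8, 10]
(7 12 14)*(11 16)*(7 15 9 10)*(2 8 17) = [0, 1, 8, 3, 4, 5, 6, 12, 17, 10, 7, 16, 14, 13, 15, 9, 11, 2] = (2 8 17)(7 12 14 15 9 10)(11 16)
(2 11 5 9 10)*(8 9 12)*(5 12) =(2 11 12 8 9 10) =[0, 1, 11, 3, 4, 5, 6, 7, 9, 10, 2, 12, 8]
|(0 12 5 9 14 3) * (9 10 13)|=|(0 12 5 10 13 9 14 3)|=8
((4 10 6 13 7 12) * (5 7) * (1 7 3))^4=(1 10 3 4 5 12 13 7 6)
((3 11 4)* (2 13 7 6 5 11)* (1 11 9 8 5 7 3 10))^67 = ((1 11 4 10)(2 13 3)(5 9 8)(6 7))^67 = (1 10 4 11)(2 13 3)(5 9 8)(6 7)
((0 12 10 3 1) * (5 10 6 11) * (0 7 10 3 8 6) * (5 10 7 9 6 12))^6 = (0 11 3 8 9)(1 12 6 5 10)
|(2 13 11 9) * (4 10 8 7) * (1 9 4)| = 9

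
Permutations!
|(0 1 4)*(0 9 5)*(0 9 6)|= |(0 1 4 6)(5 9)|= 4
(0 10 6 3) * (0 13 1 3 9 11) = (0 10 6 9 11)(1 3 13) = [10, 3, 2, 13, 4, 5, 9, 7, 8, 11, 6, 0, 12, 1]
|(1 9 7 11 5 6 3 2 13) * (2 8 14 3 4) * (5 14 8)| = 11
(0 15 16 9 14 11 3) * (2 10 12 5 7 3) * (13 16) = (0 15 13 16 9 14 11 2 10 12 5 7 3) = [15, 1, 10, 0, 4, 7, 6, 3, 8, 14, 12, 2, 5, 16, 11, 13, 9]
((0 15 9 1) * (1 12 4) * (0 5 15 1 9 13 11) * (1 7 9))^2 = ((0 7 9 12 4 1 5 15 13 11))^2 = (0 9 4 5 13)(1 15 11 7 12)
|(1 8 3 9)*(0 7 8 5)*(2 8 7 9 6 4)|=|(0 9 1 5)(2 8 3 6 4)|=20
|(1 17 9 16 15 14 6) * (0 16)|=8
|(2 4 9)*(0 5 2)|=5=|(0 5 2 4 9)|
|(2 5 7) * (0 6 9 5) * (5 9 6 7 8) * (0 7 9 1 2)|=|(0 9 1 2 7)(5 8)|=10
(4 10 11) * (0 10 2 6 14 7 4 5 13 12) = (0 10 11 5 13 12)(2 6 14 7 4) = [10, 1, 6, 3, 2, 13, 14, 4, 8, 9, 11, 5, 0, 12, 7]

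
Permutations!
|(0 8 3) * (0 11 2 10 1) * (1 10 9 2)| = 10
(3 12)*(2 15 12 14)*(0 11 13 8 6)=[11, 1, 15, 14, 4, 5, 0, 7, 6, 9, 10, 13, 3, 8, 2, 12]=(0 11 13 8 6)(2 15 12 3 14)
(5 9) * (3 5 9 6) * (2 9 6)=[0, 1, 9, 5, 4, 2, 3, 7, 8, 6]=(2 9 6 3 5)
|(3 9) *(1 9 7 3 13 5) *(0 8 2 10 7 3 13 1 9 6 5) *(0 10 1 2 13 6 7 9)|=10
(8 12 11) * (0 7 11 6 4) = (0 7 11 8 12 6 4) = [7, 1, 2, 3, 0, 5, 4, 11, 12, 9, 10, 8, 6]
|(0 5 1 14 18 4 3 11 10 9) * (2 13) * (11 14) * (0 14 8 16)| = |(0 5 1 11 10 9 14 18 4 3 8 16)(2 13)| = 12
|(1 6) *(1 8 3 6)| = 3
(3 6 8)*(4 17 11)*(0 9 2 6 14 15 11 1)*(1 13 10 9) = (0 1)(2 6 8 3 14 15 11 4 17 13 10 9) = [1, 0, 6, 14, 17, 5, 8, 7, 3, 2, 9, 4, 12, 10, 15, 11, 16, 13]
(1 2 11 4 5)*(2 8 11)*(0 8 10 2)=(0 8 11 4 5 1 10 2)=[8, 10, 0, 3, 5, 1, 6, 7, 11, 9, 2, 4]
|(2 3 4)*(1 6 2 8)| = |(1 6 2 3 4 8)| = 6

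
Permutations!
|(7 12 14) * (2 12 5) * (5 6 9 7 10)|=|(2 12 14 10 5)(6 9 7)|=15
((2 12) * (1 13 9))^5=(1 9 13)(2 12)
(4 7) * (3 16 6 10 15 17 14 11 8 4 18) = [0, 1, 2, 16, 7, 5, 10, 18, 4, 9, 15, 8, 12, 13, 11, 17, 6, 14, 3] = (3 16 6 10 15 17 14 11 8 4 7 18)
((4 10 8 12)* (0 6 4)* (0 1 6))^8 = ((1 6 4 10 8 12))^8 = (1 4 8)(6 10 12)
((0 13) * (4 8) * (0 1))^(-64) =(0 1 13)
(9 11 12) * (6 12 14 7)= (6 12 9 11 14 7)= [0, 1, 2, 3, 4, 5, 12, 6, 8, 11, 10, 14, 9, 13, 7]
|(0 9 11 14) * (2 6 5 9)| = 7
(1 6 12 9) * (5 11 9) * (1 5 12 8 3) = (12)(1 6 8 3)(5 11 9) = [0, 6, 2, 1, 4, 11, 8, 7, 3, 5, 10, 9, 12]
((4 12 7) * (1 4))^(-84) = ((1 4 12 7))^(-84) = (12)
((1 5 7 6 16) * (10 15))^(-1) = ((1 5 7 6 16)(10 15))^(-1) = (1 16 6 7 5)(10 15)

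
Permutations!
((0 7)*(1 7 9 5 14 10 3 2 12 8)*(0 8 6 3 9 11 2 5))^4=((0 11 2 12 6 3 5 14 10 9)(1 7 8))^4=(0 6 10 2 5)(1 7 8)(3 9 12 14 11)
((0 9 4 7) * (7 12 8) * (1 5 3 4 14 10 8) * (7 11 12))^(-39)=(0 3 12 10)(1 8 9 4)(5 11 14 7)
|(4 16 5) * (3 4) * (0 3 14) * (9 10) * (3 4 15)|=10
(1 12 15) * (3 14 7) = (1 12 15)(3 14 7) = [0, 12, 2, 14, 4, 5, 6, 3, 8, 9, 10, 11, 15, 13, 7, 1]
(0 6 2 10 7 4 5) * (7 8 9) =[6, 1, 10, 3, 5, 0, 2, 4, 9, 7, 8] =(0 6 2 10 8 9 7 4 5)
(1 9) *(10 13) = (1 9)(10 13) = [0, 9, 2, 3, 4, 5, 6, 7, 8, 1, 13, 11, 12, 10]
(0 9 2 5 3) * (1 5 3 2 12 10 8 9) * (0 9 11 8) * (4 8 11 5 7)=(0 1 7 4 8 5 2 3 9 12 10)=[1, 7, 3, 9, 8, 2, 6, 4, 5, 12, 0, 11, 10]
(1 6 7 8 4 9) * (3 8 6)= (1 3 8 4 9)(6 7)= [0, 3, 2, 8, 9, 5, 7, 6, 4, 1]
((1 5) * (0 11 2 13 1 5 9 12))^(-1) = (0 12 9 1 13 2 11)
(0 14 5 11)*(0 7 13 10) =(0 14 5 11 7 13 10) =[14, 1, 2, 3, 4, 11, 6, 13, 8, 9, 0, 7, 12, 10, 5]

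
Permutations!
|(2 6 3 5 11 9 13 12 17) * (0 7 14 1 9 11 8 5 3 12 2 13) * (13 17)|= 20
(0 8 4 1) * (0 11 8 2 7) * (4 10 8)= (0 2 7)(1 11 4)(8 10)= [2, 11, 7, 3, 1, 5, 6, 0, 10, 9, 8, 4]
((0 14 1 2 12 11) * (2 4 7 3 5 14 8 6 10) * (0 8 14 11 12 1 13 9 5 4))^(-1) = ((0 14 13 9 5 11 8 6 10 2 1)(3 4 7))^(-1) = (0 1 2 10 6 8 11 5 9 13 14)(3 7 4)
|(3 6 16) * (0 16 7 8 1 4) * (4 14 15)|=10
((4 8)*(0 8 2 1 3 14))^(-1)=(0 14 3 1 2 4 8)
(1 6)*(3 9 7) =(1 6)(3 9 7) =[0, 6, 2, 9, 4, 5, 1, 3, 8, 7]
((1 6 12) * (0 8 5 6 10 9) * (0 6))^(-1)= ((0 8 5)(1 10 9 6 12))^(-1)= (0 5 8)(1 12 6 9 10)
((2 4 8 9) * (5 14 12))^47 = (2 9 8 4)(5 12 14)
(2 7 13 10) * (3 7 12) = [0, 1, 12, 7, 4, 5, 6, 13, 8, 9, 2, 11, 3, 10] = (2 12 3 7 13 10)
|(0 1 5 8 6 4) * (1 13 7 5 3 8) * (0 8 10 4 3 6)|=|(0 13 7 5 1 6 3 10 4 8)|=10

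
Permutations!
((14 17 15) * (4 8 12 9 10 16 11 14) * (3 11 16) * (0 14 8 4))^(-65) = ((0 14 17 15)(3 11 8 12 9 10))^(-65) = (0 15 17 14)(3 11 8 12 9 10)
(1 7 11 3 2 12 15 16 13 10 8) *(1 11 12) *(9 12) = (1 7 9 12 15 16 13 10 8 11 3 2) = [0, 7, 1, 2, 4, 5, 6, 9, 11, 12, 8, 3, 15, 10, 14, 16, 13]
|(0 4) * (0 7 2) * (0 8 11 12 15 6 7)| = |(0 4)(2 8 11 12 15 6 7)| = 14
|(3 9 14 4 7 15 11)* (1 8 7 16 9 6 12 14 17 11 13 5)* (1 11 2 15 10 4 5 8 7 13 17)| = |(1 7 10 4 16 9)(2 15 17)(3 6 12 14 5 11)(8 13)| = 6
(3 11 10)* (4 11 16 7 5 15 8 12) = (3 16 7 5 15 8 12 4 11 10) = [0, 1, 2, 16, 11, 15, 6, 5, 12, 9, 3, 10, 4, 13, 14, 8, 7]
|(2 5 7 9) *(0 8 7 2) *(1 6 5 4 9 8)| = 14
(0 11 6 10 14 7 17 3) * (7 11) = (0 7 17 3)(6 10 14 11) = [7, 1, 2, 0, 4, 5, 10, 17, 8, 9, 14, 6, 12, 13, 11, 15, 16, 3]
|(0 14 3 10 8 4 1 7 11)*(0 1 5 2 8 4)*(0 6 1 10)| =9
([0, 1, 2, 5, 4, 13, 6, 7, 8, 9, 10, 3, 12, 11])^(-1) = (3 11 13 5)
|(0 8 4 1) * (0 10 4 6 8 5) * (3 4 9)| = 10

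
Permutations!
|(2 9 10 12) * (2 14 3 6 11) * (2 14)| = 4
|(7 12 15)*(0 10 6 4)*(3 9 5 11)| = 12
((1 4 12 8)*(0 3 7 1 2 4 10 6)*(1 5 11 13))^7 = ((0 3 7 5 11 13 1 10 6)(2 4 12 8))^7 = (0 10 13 5 3 6 1 11 7)(2 8 12 4)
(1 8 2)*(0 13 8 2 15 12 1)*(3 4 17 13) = (0 3 4 17 13 8 15 12 1 2) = [3, 2, 0, 4, 17, 5, 6, 7, 15, 9, 10, 11, 1, 8, 14, 12, 16, 13]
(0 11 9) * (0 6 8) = (0 11 9 6 8) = [11, 1, 2, 3, 4, 5, 8, 7, 0, 6, 10, 9]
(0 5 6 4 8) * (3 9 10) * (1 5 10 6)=(0 10 3 9 6 4 8)(1 5)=[10, 5, 2, 9, 8, 1, 4, 7, 0, 6, 3]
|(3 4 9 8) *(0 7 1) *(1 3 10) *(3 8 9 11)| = 15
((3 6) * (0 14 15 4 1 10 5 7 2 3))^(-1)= ((0 14 15 4 1 10 5 7 2 3 6))^(-1)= (0 6 3 2 7 5 10 1 4 15 14)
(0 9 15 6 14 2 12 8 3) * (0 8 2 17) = [9, 1, 12, 8, 4, 5, 14, 7, 3, 15, 10, 11, 2, 13, 17, 6, 16, 0] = (0 9 15 6 14 17)(2 12)(3 8)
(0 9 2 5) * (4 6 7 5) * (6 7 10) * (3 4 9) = (0 3 4 7 5)(2 9)(6 10) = [3, 1, 9, 4, 7, 0, 10, 5, 8, 2, 6]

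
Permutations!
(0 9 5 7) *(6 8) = (0 9 5 7)(6 8) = [9, 1, 2, 3, 4, 7, 8, 0, 6, 5]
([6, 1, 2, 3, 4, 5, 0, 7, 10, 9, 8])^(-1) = (0 6)(8 10)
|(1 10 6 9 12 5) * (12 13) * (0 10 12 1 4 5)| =|(0 10 6 9 13 1 12)(4 5)| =14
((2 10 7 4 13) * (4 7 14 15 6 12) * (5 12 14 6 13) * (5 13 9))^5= (2 9)(4 14)(5 10)(6 12)(13 15)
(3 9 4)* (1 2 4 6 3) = [0, 2, 4, 9, 1, 5, 3, 7, 8, 6] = (1 2 4)(3 9 6)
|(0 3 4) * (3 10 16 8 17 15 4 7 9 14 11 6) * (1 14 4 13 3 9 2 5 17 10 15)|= 42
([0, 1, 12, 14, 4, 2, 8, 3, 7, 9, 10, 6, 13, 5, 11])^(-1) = [0, 1, 5, 7, 4, 13, 11, 8, 6, 9, 10, 14, 2, 12, 3]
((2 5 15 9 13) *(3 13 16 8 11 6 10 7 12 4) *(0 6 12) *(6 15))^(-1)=((0 15 9 16 8 11 12 4 3 13 2 5 6 10 7))^(-1)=(0 7 10 6 5 2 13 3 4 12 11 8 16 9 15)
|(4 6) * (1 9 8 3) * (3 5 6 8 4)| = 7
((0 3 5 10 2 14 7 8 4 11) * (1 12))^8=(0 4 7 2 5)(3 11 8 14 10)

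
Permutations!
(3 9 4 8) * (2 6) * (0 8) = (0 8 3 9 4)(2 6) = [8, 1, 6, 9, 0, 5, 2, 7, 3, 4]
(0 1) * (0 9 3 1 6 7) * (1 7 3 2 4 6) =(0 1 9 2 4 6 3 7) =[1, 9, 4, 7, 6, 5, 3, 0, 8, 2]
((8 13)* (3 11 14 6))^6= ((3 11 14 6)(8 13))^6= (3 14)(6 11)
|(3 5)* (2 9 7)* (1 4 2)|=10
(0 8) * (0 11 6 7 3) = (0 8 11 6 7 3) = [8, 1, 2, 0, 4, 5, 7, 3, 11, 9, 10, 6]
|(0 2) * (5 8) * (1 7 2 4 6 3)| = |(0 4 6 3 1 7 2)(5 8)| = 14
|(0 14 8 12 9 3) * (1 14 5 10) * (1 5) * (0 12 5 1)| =15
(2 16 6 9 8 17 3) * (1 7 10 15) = (1 7 10 15)(2 16 6 9 8 17 3) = [0, 7, 16, 2, 4, 5, 9, 10, 17, 8, 15, 11, 12, 13, 14, 1, 6, 3]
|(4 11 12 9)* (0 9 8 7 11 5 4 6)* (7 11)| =6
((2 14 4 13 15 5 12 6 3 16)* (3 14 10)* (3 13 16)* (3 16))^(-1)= (2 16 3 4 14 6 12 5 15 13 10)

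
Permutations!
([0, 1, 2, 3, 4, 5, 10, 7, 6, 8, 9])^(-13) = (6 8 9 10)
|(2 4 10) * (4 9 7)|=|(2 9 7 4 10)|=5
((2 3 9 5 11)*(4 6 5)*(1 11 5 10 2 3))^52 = (1 4)(2 9)(3 10)(6 11)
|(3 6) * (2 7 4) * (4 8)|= |(2 7 8 4)(3 6)|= 4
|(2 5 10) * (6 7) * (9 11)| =|(2 5 10)(6 7)(9 11)| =6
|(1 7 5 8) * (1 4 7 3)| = |(1 3)(4 7 5 8)| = 4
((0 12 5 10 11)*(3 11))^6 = ((0 12 5 10 3 11))^6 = (12)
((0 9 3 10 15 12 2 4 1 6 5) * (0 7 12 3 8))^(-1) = ((0 9 8)(1 6 5 7 12 2 4)(3 10 15))^(-1) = (0 8 9)(1 4 2 12 7 5 6)(3 15 10)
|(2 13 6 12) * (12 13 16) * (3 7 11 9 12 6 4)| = 10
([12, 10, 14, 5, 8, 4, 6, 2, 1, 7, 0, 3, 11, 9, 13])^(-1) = [10, 8, 7, 11, 5, 3, 6, 9, 4, 13, 1, 12, 0, 14, 2]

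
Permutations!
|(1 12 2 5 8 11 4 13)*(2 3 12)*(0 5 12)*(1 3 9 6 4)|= |(0 5 8 11 1 2 12 9 6 4 13 3)|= 12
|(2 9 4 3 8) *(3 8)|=4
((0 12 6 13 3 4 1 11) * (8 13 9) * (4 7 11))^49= (0 8 11 9 7 6 3 12 13)(1 4)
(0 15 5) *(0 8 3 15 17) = [17, 1, 2, 15, 4, 8, 6, 7, 3, 9, 10, 11, 12, 13, 14, 5, 16, 0] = (0 17)(3 15 5 8)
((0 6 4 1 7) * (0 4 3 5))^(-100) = (1 4 7)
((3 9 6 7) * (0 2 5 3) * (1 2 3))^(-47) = (0 6 3 7 9)(1 2 5)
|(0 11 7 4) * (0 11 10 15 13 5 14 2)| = 21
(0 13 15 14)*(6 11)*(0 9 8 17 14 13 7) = (0 7)(6 11)(8 17 14 9)(13 15) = [7, 1, 2, 3, 4, 5, 11, 0, 17, 8, 10, 6, 12, 15, 9, 13, 16, 14]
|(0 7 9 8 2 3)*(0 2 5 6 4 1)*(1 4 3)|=|(0 7 9 8 5 6 3 2 1)|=9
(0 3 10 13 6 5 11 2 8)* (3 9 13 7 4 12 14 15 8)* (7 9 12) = [12, 1, 3, 10, 7, 11, 5, 4, 0, 13, 9, 2, 14, 6, 15, 8] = (0 12 14 15 8)(2 3 10 9 13 6 5 11)(4 7)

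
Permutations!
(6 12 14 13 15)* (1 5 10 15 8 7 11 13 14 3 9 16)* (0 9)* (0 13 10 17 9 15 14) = (0 15 6 12 3 13 8 7 11 10 14)(1 5 17 9 16) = [15, 5, 2, 13, 4, 17, 12, 11, 7, 16, 14, 10, 3, 8, 0, 6, 1, 9]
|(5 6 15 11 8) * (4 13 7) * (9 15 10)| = 21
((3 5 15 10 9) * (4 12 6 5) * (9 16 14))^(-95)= ((3 4 12 6 5 15 10 16 14 9))^(-95)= (3 15)(4 10)(5 9)(6 14)(12 16)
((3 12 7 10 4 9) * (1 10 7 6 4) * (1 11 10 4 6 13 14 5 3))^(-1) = (1 9 4)(3 5 14 13 12)(10 11)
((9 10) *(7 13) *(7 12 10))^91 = ((7 13 12 10 9))^91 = (7 13 12 10 9)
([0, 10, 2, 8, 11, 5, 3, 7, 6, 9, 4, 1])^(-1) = (1 11 4 10)(3 6 8)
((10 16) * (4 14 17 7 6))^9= (4 6 7 17 14)(10 16)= ((4 14 17 7 6)(10 16))^9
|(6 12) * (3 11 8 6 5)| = |(3 11 8 6 12 5)| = 6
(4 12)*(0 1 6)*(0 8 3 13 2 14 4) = (0 1 6 8 3 13 2 14 4 12) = [1, 6, 14, 13, 12, 5, 8, 7, 3, 9, 10, 11, 0, 2, 4]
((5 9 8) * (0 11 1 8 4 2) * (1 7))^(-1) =(0 2 4 9 5 8 1 7 11)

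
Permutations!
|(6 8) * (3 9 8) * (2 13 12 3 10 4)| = |(2 13 12 3 9 8 6 10 4)| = 9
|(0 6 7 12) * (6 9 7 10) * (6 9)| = 6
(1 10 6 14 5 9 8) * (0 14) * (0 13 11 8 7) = (0 14 5 9 7)(1 10 6 13 11 8) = [14, 10, 2, 3, 4, 9, 13, 0, 1, 7, 6, 8, 12, 11, 5]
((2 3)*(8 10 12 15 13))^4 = (8 13 15 12 10)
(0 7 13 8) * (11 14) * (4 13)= (0 7 4 13 8)(11 14)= [7, 1, 2, 3, 13, 5, 6, 4, 0, 9, 10, 14, 12, 8, 11]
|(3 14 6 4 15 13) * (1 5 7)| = |(1 5 7)(3 14 6 4 15 13)| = 6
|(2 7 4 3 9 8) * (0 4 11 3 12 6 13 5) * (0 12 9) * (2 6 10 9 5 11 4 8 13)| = |(0 8 6 2 7 4 5 12 10 9 13 11 3)| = 13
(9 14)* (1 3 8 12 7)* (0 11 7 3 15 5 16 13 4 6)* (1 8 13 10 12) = [11, 15, 2, 13, 6, 16, 0, 8, 1, 14, 12, 7, 3, 4, 9, 5, 10] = (0 11 7 8 1 15 5 16 10 12 3 13 4 6)(9 14)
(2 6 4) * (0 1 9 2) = [1, 9, 6, 3, 0, 5, 4, 7, 8, 2] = (0 1 9 2 6 4)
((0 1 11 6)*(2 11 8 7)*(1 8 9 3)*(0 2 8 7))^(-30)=(11)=((0 7 8)(1 9 3)(2 11 6))^(-30)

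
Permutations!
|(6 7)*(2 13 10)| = 6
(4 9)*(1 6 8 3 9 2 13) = [0, 6, 13, 9, 2, 5, 8, 7, 3, 4, 10, 11, 12, 1] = (1 6 8 3 9 4 2 13)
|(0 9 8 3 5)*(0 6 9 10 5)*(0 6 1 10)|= 12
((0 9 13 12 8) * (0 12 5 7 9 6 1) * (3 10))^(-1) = (0 1 6)(3 10)(5 13 9 7)(8 12)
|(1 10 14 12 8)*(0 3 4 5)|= 20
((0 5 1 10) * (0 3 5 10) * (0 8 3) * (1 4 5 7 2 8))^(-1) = (0 10)(2 7 3 8)(4 5)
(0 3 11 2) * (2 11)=[3, 1, 0, 2, 4, 5, 6, 7, 8, 9, 10, 11]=(11)(0 3 2)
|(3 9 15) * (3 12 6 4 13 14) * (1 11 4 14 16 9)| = |(1 11 4 13 16 9 15 12 6 14 3)| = 11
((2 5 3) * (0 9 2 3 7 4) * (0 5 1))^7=((0 9 2 1)(4 5 7))^7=(0 1 2 9)(4 5 7)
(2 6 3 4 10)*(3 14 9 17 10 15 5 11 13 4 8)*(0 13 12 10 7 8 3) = [13, 1, 6, 3, 15, 11, 14, 8, 0, 17, 2, 12, 10, 4, 9, 5, 16, 7] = (0 13 4 15 5 11 12 10 2 6 14 9 17 7 8)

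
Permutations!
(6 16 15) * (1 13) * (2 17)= (1 13)(2 17)(6 16 15)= [0, 13, 17, 3, 4, 5, 16, 7, 8, 9, 10, 11, 12, 1, 14, 6, 15, 2]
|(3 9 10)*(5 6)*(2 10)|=4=|(2 10 3 9)(5 6)|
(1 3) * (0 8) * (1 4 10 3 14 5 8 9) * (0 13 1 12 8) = (0 9 12 8 13 1 14 5)(3 4 10) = [9, 14, 2, 4, 10, 0, 6, 7, 13, 12, 3, 11, 8, 1, 5]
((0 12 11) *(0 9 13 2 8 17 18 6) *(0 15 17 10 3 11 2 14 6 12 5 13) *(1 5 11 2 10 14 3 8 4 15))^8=((0 11 9)(1 5 13 3 2 4 15 17 18 12 10 8 14 6))^8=(0 9 11)(1 18 13 10 2 14 15)(3 8 4 6 17 5 12)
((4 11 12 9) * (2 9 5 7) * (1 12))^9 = (1 12 5 7 2 9 4 11)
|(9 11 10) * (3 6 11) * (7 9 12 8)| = |(3 6 11 10 12 8 7 9)| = 8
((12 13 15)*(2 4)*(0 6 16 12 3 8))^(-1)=((0 6 16 12 13 15 3 8)(2 4))^(-1)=(0 8 3 15 13 12 16 6)(2 4)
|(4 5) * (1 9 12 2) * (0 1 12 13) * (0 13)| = 6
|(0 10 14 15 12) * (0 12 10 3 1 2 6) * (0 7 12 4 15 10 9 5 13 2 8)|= 36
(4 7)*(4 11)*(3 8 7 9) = (3 8 7 11 4 9) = [0, 1, 2, 8, 9, 5, 6, 11, 7, 3, 10, 4]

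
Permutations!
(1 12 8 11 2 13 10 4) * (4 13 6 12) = (1 4)(2 6 12 8 11)(10 13) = [0, 4, 6, 3, 1, 5, 12, 7, 11, 9, 13, 2, 8, 10]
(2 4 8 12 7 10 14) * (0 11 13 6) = (0 11 13 6)(2 4 8 12 7 10 14) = [11, 1, 4, 3, 8, 5, 0, 10, 12, 9, 14, 13, 7, 6, 2]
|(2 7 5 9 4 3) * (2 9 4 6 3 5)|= 6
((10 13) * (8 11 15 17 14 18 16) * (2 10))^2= ((2 10 13)(8 11 15 17 14 18 16))^2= (2 13 10)(8 15 14 16 11 17 18)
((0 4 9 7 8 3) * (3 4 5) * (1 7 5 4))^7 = ((0 4 9 5 3)(1 7 8))^7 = (0 9 3 4 5)(1 7 8)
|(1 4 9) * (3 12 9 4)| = 4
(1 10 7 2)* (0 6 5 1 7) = [6, 10, 7, 3, 4, 1, 5, 2, 8, 9, 0] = (0 6 5 1 10)(2 7)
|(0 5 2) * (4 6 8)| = |(0 5 2)(4 6 8)| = 3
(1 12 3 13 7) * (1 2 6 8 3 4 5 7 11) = [0, 12, 6, 13, 5, 7, 8, 2, 3, 9, 10, 1, 4, 11] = (1 12 4 5 7 2 6 8 3 13 11)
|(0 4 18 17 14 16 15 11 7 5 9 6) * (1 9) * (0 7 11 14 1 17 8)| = |(0 4 18 8)(1 9 6 7 5 17)(14 16 15)| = 12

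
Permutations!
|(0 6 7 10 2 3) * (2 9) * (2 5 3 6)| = |(0 2 6 7 10 9 5 3)| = 8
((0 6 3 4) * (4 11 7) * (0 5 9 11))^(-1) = ((0 6 3)(4 5 9 11 7))^(-1) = (0 3 6)(4 7 11 9 5)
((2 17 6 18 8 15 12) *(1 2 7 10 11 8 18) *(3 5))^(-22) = ((18)(1 2 17 6)(3 5)(7 10 11 8 15 12))^(-22) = (18)(1 17)(2 6)(7 11 15)(8 12 10)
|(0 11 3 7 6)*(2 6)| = 6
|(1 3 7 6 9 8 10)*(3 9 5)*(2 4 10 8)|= |(1 9 2 4 10)(3 7 6 5)|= 20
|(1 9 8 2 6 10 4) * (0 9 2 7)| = 20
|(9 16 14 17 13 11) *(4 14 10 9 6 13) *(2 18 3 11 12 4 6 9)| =42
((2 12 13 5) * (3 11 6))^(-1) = (2 5 13 12)(3 6 11)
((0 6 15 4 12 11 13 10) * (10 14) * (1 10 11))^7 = (15)(11 13 14)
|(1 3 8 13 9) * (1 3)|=|(3 8 13 9)|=4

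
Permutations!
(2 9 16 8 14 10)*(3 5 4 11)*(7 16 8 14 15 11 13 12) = (2 9 8 15 11 3 5 4 13 12 7 16 14 10) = [0, 1, 9, 5, 13, 4, 6, 16, 15, 8, 2, 3, 7, 12, 10, 11, 14]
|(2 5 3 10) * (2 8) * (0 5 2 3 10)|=5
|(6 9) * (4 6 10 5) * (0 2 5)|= 7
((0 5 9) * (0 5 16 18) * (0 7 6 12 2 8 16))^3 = (2 18 12 16 6 8 7)(5 9) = ((2 8 16 18 7 6 12)(5 9))^3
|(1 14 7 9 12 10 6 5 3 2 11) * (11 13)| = 12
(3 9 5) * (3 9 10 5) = (3 10 5 9) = [0, 1, 2, 10, 4, 9, 6, 7, 8, 3, 5]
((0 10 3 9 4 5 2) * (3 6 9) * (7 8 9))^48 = (0 7 4)(2 6 9)(5 10 8) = ((0 10 6 7 8 9 4 5 2))^48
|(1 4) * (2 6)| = 2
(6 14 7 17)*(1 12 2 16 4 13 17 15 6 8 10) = [0, 12, 16, 3, 13, 5, 14, 15, 10, 9, 1, 11, 2, 17, 7, 6, 4, 8] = (1 12 2 16 4 13 17 8 10)(6 14 7 15)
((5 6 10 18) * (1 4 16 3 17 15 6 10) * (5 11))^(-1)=((1 4 16 3 17 15 6)(5 10 18 11))^(-1)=(1 6 15 17 3 16 4)(5 11 18 10)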